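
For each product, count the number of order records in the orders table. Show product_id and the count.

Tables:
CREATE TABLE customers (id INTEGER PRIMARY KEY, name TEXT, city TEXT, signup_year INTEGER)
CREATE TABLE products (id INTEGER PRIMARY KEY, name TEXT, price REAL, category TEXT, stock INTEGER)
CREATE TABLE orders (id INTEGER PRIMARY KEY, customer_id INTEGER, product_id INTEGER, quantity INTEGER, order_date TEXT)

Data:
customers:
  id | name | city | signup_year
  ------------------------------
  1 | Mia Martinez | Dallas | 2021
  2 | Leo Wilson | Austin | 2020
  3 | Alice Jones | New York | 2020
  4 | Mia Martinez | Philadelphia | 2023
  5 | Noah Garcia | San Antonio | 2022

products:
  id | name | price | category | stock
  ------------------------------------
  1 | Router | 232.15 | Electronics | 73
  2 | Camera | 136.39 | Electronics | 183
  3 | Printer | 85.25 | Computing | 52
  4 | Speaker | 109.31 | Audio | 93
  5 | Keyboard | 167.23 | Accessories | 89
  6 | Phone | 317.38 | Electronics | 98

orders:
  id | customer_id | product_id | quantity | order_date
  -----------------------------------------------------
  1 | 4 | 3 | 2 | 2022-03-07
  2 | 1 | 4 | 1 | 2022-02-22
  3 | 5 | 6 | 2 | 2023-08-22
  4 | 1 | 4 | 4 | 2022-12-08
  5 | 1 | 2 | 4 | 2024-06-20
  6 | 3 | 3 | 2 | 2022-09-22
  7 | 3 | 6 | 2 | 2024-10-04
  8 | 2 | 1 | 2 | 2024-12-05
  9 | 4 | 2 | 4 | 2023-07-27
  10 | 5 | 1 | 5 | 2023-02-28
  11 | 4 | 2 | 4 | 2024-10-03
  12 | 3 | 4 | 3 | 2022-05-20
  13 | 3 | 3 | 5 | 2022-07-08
SELECT product_id, COUNT(*) AS order_count FROM orders GROUP BY product_id

Execution result:
product_id | order_count
1 | 2
2 | 3
3 | 3
4 | 3
6 | 2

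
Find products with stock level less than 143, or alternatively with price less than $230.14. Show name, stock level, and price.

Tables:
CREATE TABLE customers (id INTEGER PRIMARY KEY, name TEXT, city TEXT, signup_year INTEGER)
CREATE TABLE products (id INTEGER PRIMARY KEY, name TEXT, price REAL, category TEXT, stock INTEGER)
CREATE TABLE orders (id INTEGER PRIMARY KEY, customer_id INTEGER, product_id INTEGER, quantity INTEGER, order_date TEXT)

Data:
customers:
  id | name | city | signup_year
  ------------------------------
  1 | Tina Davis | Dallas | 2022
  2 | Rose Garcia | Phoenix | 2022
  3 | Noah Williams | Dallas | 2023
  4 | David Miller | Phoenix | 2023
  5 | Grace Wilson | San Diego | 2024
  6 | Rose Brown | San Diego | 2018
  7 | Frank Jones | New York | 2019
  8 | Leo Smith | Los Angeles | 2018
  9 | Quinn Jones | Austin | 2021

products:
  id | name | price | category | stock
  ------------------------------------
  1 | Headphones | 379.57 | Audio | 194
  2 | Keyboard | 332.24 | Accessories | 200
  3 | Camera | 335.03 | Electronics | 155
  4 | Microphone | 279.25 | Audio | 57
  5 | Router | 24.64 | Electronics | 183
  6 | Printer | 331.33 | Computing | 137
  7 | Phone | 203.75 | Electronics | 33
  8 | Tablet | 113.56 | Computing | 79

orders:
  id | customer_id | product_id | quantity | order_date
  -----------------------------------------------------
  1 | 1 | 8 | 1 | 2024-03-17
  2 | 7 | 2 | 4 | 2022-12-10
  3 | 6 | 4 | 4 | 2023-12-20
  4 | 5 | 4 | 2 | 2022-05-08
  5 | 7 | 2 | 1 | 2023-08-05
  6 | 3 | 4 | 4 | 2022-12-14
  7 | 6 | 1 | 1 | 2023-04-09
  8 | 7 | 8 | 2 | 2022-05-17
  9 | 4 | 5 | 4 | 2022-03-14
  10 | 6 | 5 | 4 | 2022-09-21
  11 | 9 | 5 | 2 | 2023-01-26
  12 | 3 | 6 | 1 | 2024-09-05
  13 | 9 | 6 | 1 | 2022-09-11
SELECT name, stock, price FROM products WHERE stock < 143 OR price < 230.14

Execution result:
name | stock | price
Microphone | 57 | 279.25
Router | 183 | 24.64
Printer | 137 | 331.33
Phone | 33 | 203.75
Tablet | 79 | 113.56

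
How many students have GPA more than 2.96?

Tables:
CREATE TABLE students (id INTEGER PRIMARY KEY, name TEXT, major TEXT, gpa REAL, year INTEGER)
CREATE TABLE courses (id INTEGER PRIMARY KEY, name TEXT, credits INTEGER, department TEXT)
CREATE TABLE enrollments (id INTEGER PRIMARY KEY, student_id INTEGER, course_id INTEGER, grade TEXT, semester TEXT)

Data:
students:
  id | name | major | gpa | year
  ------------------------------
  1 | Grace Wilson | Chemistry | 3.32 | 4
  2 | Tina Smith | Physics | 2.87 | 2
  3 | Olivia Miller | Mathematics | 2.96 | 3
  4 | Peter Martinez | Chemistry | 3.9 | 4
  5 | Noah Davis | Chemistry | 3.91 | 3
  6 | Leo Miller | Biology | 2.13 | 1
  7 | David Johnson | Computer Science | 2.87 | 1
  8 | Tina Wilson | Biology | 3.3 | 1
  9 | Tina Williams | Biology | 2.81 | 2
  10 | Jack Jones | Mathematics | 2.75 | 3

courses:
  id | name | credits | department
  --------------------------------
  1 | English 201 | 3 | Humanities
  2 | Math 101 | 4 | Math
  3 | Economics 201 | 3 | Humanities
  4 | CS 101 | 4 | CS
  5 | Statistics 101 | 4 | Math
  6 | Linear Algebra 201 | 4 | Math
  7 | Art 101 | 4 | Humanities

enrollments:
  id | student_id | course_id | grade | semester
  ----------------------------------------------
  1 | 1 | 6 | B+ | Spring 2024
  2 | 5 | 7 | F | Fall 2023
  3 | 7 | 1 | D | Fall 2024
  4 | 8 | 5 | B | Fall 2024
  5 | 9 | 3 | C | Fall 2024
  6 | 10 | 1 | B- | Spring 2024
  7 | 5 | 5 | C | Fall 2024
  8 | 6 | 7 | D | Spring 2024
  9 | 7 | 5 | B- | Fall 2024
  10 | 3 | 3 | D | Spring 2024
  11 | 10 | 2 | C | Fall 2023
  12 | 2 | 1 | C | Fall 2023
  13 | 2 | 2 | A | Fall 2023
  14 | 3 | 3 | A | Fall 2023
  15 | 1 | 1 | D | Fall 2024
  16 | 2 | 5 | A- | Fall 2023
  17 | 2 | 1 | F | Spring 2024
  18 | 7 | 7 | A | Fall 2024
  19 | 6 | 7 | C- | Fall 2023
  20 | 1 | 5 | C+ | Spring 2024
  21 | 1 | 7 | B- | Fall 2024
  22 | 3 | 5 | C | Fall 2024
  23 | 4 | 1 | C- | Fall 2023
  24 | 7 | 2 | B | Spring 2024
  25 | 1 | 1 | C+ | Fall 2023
SELECT COUNT(*) FROM students WHERE gpa > 2.96

Execution result:
4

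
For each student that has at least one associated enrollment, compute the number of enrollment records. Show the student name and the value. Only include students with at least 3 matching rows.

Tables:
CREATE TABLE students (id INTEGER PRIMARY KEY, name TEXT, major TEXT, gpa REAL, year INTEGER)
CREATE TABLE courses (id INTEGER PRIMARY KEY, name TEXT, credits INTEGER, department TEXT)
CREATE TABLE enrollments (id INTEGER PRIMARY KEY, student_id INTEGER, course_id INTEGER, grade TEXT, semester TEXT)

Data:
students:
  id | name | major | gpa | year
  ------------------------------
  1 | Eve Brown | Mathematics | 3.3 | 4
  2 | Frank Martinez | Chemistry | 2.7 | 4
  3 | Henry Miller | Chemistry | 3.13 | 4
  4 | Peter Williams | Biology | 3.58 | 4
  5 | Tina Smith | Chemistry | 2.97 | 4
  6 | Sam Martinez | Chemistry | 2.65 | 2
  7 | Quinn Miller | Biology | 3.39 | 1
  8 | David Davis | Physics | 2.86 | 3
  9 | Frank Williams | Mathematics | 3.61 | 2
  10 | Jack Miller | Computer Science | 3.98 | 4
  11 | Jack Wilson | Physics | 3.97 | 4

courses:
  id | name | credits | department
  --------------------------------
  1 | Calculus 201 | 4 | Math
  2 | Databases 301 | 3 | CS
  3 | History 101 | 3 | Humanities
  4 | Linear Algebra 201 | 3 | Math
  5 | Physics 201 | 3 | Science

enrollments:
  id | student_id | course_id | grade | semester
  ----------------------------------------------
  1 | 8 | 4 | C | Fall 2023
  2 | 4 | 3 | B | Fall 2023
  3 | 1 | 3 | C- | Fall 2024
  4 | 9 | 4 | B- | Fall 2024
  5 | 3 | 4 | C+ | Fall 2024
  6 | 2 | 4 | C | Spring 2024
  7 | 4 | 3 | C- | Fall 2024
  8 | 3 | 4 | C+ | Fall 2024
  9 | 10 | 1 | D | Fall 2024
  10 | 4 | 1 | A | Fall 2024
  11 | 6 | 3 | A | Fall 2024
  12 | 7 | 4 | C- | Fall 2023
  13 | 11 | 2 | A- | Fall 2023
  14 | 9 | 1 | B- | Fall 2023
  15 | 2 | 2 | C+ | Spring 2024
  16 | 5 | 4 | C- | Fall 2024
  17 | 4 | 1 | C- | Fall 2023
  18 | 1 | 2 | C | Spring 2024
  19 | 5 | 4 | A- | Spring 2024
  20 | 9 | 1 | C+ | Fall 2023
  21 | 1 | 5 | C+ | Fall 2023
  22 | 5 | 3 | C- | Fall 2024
SELECT p.name, COUNT(*) AS n FROM enrollments c JOIN students p ON c.student_id = p.id GROUP BY p.id, p.name HAVING COUNT(*) >= 3

Execution result:
name | n
Eve Brown | 3
Peter Williams | 4
Tina Smith | 3
Frank Williams | 3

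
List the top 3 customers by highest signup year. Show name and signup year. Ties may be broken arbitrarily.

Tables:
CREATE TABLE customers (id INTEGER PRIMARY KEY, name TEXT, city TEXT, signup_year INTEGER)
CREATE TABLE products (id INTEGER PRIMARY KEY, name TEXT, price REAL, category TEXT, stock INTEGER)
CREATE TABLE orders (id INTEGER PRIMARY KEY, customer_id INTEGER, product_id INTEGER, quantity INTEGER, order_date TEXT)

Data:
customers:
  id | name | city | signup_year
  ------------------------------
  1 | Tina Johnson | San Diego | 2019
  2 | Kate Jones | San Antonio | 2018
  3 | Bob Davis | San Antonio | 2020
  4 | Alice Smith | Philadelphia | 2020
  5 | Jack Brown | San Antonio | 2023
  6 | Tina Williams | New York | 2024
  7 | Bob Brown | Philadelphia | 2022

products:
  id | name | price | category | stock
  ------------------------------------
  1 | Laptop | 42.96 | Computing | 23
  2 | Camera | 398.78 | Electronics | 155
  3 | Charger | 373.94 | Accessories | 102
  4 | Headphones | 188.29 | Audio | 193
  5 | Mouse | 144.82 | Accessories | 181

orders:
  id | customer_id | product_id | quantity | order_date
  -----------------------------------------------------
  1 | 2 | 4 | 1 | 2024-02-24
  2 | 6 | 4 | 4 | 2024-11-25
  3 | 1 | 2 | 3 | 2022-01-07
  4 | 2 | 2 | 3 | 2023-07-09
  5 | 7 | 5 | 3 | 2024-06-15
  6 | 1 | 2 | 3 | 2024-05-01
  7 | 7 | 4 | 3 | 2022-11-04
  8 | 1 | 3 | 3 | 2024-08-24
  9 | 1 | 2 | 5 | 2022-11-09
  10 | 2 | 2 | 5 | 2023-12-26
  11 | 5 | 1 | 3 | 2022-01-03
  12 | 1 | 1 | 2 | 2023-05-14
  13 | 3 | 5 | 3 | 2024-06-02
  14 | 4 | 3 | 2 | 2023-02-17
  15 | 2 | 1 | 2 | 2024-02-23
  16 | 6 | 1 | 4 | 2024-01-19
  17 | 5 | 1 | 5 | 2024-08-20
SELECT name, signup_year FROM customers ORDER BY signup_year DESC LIMIT 3

Execution result:
name | signup_year
Tina Williams | 2024
Jack Brown | 2023
Bob Brown | 2022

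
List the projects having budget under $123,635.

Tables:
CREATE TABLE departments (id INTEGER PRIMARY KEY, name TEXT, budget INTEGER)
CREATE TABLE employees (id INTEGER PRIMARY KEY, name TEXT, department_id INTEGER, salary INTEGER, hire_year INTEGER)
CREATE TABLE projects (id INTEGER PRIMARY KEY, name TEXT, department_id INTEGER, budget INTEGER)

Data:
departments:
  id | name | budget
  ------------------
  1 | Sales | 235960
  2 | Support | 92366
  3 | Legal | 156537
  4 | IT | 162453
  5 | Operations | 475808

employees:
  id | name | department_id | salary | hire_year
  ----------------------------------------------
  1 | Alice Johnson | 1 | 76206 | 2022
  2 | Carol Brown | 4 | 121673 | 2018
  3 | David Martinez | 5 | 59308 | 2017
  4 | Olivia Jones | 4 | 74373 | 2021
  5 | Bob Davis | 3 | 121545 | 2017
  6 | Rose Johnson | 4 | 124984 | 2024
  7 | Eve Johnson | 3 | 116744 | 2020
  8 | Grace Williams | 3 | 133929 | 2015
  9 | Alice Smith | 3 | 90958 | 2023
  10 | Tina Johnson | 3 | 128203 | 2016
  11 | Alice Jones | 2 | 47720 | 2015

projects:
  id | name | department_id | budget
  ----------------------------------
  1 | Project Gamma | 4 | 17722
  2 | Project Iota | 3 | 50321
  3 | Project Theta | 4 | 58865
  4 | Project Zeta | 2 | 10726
SELECT name, budget FROM projects WHERE budget < 123635

Execution result:
name | budget
Project Gamma | 17722
Project Iota | 50321
Project Theta | 58865
Project Zeta | 10726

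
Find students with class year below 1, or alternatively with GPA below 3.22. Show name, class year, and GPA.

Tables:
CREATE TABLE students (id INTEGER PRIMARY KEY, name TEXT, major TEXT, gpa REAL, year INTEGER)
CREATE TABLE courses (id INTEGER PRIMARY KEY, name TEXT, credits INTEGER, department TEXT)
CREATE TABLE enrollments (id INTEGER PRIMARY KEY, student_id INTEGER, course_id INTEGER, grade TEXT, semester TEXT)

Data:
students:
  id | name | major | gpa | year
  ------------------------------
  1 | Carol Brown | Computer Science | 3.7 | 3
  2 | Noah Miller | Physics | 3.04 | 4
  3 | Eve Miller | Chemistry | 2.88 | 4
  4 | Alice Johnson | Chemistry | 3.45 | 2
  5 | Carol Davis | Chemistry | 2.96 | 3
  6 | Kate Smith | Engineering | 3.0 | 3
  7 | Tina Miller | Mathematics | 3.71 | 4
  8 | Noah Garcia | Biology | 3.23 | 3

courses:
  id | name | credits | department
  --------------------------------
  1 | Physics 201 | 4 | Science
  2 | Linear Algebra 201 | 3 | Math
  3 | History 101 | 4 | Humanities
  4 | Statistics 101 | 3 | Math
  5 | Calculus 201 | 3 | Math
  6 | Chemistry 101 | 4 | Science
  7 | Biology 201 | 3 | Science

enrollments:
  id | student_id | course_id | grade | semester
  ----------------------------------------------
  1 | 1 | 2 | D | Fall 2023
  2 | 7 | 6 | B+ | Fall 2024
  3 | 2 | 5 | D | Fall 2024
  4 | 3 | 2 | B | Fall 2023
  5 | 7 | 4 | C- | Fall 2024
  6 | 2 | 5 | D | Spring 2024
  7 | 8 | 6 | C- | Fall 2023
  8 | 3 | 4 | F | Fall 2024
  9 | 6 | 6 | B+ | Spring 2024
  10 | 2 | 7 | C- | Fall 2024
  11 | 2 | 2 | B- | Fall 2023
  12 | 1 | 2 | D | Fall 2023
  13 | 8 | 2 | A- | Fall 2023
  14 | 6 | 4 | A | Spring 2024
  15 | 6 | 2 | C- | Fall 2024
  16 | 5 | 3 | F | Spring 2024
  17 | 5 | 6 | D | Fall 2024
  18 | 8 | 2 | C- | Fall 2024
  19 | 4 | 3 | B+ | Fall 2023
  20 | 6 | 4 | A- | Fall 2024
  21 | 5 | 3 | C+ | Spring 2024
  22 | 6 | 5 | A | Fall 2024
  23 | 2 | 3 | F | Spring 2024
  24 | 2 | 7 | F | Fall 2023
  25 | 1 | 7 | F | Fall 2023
SELECT name, year, gpa FROM students WHERE year < 1 OR gpa < 3.22

Execution result:
name | year | gpa
Noah Miller | 4 | 3.04
Eve Miller | 4 | 2.88
Carol Davis | 3 | 2.96
Kate Smith | 3 | 3.00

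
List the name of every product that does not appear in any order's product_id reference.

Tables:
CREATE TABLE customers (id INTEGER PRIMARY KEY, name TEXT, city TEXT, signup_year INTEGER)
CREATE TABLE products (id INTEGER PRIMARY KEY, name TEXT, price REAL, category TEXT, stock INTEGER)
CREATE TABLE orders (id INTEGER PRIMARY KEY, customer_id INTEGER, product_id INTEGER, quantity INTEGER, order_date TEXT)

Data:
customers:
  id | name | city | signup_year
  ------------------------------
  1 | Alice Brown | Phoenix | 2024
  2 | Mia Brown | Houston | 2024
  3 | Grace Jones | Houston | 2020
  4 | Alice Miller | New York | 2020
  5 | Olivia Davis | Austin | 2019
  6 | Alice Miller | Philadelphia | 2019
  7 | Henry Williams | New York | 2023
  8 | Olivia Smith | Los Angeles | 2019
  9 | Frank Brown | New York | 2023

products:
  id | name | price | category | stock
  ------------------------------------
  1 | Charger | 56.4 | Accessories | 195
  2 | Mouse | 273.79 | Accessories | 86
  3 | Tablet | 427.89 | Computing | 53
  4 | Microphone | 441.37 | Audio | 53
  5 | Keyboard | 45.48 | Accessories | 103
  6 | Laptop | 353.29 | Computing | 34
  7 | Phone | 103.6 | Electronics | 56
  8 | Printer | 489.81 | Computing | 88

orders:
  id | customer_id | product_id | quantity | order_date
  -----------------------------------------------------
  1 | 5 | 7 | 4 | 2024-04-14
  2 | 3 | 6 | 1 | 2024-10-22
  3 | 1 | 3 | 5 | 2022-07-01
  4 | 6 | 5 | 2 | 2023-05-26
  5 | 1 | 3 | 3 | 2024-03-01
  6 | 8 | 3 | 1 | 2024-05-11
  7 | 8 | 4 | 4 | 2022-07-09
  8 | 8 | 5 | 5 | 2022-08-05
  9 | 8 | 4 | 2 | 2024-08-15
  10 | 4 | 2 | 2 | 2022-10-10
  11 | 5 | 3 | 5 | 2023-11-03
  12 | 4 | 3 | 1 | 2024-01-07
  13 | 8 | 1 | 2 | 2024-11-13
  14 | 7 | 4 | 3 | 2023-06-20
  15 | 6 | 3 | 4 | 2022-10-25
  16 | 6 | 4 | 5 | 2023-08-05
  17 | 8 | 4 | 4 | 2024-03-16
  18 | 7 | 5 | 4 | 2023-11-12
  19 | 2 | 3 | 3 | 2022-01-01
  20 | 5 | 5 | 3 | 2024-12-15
SELECT p.name FROM products p LEFT JOIN orders c ON c.product_id = p.id WHERE c.id IS NULL

Execution result:
Printer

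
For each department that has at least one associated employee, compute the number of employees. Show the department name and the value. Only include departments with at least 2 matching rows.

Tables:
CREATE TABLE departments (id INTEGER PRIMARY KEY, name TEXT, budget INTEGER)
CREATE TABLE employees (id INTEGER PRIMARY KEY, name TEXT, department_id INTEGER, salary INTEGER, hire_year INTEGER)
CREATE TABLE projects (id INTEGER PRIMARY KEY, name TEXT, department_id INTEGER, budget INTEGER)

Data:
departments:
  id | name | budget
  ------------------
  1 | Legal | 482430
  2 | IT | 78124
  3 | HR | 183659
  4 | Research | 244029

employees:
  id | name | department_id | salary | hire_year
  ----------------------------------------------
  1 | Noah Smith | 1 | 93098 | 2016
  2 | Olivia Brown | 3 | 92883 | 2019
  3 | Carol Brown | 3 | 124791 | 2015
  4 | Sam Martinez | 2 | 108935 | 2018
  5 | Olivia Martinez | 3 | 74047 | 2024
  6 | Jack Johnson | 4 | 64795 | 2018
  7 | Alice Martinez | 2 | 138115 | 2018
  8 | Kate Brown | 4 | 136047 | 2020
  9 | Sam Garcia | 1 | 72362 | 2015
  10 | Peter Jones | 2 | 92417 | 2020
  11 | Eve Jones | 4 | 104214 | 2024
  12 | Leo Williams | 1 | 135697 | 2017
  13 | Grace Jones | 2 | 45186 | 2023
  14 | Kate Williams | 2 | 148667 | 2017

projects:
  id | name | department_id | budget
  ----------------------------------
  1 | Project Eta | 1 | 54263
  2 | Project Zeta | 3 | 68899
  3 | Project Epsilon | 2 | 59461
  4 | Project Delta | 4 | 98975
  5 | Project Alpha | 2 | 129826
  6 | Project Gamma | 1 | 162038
SELECT p.name, COUNT(*) AS n FROM employees c JOIN departments p ON c.department_id = p.id GROUP BY p.id, p.name HAVING COUNT(*) >= 2

Execution result:
name | n
Legal | 3
IT | 5
HR | 3
Research | 3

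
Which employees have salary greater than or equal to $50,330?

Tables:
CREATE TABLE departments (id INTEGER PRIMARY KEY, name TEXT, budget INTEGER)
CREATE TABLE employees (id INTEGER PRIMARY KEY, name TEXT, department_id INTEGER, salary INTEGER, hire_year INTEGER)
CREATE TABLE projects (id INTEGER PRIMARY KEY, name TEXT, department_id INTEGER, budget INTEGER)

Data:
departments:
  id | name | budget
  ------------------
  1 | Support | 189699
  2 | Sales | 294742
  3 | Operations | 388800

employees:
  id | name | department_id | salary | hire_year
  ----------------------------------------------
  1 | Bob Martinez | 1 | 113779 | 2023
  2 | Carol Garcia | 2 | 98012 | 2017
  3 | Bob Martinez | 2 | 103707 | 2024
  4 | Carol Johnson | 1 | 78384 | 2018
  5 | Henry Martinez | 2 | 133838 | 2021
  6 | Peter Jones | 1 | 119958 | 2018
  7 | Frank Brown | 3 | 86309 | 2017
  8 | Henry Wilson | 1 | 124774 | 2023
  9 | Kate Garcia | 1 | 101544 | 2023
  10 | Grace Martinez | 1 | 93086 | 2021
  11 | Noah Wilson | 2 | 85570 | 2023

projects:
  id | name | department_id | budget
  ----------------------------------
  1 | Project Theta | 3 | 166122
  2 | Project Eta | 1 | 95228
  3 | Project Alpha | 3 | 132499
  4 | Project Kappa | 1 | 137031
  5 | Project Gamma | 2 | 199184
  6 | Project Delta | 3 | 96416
SELECT name, salary FROM employees WHERE salary >= 50330

Execution result:
name | salary
Bob Martinez | 113779
Carol Garcia | 98012
Bob Martinez | 103707
Carol Johnson | 78384
Henry Martinez | 133838
Peter Jones | 119958
Frank Brown | 86309
Henry Wilson | 124774
Kate Garcia | 101544
Grace Martinez | 93086
Noah Wilson | 85570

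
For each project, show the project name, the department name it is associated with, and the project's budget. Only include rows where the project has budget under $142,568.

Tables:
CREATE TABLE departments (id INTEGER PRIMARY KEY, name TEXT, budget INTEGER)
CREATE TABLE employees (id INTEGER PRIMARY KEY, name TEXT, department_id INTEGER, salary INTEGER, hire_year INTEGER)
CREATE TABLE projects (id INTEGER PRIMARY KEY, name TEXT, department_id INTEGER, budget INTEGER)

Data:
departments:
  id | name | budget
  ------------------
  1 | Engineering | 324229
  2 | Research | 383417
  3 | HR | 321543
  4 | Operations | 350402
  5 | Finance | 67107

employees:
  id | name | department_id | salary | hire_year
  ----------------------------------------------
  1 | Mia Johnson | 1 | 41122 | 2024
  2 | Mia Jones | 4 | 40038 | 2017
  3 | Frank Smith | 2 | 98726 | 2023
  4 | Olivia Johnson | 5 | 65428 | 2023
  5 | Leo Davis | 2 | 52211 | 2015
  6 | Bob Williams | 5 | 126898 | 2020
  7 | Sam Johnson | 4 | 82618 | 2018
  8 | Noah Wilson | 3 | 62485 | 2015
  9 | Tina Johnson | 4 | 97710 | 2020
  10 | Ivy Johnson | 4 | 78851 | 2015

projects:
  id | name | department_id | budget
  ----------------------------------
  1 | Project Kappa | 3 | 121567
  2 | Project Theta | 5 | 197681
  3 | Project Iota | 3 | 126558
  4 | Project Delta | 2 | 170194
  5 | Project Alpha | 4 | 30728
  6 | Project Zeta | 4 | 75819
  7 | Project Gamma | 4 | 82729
SELECT c.name, p.name AS department, c.budget FROM projects c JOIN departments p ON c.department_id = p.id WHERE c.budget < 142568

Execution result:
name | department | budget
Project Kappa | HR | 121567
Project Iota | HR | 126558
Project Alpha | Operations | 30728
Project Zeta | Operations | 75819
Project Gamma | Operations | 82729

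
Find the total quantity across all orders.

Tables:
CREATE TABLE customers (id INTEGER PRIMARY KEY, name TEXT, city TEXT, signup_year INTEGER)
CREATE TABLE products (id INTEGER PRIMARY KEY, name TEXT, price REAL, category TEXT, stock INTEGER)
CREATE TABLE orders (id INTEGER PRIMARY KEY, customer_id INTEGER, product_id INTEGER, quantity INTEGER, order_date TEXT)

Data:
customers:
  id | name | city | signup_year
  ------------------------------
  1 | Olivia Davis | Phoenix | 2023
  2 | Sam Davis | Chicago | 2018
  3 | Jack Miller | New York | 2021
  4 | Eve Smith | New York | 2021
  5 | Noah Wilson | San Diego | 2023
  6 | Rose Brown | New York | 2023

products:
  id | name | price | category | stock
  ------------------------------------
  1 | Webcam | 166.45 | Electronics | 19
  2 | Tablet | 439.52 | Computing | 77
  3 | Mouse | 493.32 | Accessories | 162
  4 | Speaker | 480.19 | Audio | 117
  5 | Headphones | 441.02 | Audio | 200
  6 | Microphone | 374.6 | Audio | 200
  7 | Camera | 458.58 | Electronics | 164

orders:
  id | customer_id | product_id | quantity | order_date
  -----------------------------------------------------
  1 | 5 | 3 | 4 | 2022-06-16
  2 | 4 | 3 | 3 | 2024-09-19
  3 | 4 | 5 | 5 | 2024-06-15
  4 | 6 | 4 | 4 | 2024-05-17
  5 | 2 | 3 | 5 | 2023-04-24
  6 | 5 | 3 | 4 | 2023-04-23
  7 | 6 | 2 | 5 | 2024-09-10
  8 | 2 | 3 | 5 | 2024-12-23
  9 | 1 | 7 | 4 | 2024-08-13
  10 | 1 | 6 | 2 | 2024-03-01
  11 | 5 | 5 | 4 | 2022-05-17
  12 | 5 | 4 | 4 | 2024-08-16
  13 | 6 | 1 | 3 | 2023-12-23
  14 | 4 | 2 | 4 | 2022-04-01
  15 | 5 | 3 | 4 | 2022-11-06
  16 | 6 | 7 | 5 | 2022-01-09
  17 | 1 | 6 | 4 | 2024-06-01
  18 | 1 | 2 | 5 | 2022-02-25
SELECT SUM(quantity) FROM orders

Execution result:
74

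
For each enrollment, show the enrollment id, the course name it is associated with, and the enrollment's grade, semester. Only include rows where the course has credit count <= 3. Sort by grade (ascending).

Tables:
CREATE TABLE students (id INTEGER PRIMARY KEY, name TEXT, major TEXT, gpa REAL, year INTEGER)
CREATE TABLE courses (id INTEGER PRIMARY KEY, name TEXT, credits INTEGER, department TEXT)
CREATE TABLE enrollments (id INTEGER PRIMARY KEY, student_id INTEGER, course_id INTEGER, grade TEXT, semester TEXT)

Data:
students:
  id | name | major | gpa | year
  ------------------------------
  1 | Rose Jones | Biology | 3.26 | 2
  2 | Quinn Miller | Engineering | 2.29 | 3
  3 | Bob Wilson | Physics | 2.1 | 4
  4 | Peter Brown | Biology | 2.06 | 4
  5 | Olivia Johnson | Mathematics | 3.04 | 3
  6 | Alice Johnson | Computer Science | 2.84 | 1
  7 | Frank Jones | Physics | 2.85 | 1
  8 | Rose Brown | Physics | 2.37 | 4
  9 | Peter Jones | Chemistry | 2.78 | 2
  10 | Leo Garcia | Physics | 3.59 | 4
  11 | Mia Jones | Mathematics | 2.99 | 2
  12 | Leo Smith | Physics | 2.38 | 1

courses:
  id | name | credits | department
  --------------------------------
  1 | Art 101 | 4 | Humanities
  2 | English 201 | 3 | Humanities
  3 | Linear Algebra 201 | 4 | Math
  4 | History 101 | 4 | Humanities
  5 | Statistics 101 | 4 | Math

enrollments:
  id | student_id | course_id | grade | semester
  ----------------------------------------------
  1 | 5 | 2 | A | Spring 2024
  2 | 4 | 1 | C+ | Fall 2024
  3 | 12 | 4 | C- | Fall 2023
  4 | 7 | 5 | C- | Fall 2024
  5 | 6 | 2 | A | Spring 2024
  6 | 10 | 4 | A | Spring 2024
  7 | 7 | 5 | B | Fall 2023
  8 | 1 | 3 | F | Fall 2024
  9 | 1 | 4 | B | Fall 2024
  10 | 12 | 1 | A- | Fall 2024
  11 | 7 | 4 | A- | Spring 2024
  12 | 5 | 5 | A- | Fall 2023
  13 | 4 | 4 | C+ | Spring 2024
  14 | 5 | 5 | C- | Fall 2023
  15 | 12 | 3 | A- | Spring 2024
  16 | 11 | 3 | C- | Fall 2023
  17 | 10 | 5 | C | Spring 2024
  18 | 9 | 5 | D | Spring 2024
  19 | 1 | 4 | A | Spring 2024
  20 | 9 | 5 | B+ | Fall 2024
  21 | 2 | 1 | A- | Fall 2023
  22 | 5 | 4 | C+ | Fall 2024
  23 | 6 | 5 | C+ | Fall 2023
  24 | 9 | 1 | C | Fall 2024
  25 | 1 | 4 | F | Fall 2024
SELECT c.id, p.name AS course, c.grade, c.semester FROM enrollments c JOIN courses p ON c.course_id = p.id WHERE p.credits <= 3 ORDER BY c.grade ASC

Execution result:
id | course | grade | semester
1 | English 201 | A | Spring 2024
5 | English 201 | A | Spring 2024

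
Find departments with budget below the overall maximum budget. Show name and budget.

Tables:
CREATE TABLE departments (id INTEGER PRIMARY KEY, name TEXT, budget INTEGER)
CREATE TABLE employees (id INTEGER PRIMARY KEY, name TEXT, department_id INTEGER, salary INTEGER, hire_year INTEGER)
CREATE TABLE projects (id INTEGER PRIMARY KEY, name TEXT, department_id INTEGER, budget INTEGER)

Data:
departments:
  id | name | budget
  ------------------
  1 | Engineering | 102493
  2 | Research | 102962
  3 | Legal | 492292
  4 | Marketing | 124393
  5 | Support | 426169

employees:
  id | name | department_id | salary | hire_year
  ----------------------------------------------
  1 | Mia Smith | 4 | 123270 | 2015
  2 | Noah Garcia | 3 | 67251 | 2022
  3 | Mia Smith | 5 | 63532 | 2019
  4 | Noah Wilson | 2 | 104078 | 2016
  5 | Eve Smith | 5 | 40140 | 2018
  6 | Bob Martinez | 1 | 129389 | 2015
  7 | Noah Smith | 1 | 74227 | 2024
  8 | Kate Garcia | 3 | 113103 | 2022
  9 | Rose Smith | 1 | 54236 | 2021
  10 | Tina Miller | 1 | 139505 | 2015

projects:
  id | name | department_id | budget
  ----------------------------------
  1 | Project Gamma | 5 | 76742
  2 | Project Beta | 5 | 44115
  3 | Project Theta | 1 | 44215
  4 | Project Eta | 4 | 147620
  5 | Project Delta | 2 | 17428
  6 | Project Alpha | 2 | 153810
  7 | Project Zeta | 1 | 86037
SELECT name, budget FROM departments WHERE budget < (SELECT MAX(budget) FROM departments)

Execution result:
name | budget
Engineering | 102493
Research | 102962
Marketing | 124393
Support | 426169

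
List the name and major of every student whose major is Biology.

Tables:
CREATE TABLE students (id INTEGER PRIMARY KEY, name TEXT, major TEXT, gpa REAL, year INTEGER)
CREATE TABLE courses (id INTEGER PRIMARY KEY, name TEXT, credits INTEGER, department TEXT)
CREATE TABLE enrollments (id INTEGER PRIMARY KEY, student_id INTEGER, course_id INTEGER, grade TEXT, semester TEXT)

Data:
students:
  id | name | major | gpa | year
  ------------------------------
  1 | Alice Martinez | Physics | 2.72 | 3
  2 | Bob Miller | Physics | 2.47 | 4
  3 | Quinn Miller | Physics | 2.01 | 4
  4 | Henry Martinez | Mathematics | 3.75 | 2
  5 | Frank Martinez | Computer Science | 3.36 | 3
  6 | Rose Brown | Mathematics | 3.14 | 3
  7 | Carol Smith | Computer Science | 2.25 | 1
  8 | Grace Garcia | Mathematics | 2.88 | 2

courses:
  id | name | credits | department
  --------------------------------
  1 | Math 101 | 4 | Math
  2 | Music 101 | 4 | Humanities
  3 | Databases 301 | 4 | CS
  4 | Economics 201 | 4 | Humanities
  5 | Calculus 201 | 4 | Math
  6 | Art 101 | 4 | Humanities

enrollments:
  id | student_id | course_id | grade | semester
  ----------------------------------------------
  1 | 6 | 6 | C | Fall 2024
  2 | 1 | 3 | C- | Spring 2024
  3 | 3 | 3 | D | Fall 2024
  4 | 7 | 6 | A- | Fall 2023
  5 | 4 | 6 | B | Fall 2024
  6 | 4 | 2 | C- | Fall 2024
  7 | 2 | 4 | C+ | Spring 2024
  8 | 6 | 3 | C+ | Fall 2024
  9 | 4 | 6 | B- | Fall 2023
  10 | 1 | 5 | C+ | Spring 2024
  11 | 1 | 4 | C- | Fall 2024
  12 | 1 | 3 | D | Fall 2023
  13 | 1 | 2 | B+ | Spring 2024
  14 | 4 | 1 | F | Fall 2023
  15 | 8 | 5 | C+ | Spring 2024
SELECT name, major FROM students WHERE major = 'Biology'

Execution result:
(no rows)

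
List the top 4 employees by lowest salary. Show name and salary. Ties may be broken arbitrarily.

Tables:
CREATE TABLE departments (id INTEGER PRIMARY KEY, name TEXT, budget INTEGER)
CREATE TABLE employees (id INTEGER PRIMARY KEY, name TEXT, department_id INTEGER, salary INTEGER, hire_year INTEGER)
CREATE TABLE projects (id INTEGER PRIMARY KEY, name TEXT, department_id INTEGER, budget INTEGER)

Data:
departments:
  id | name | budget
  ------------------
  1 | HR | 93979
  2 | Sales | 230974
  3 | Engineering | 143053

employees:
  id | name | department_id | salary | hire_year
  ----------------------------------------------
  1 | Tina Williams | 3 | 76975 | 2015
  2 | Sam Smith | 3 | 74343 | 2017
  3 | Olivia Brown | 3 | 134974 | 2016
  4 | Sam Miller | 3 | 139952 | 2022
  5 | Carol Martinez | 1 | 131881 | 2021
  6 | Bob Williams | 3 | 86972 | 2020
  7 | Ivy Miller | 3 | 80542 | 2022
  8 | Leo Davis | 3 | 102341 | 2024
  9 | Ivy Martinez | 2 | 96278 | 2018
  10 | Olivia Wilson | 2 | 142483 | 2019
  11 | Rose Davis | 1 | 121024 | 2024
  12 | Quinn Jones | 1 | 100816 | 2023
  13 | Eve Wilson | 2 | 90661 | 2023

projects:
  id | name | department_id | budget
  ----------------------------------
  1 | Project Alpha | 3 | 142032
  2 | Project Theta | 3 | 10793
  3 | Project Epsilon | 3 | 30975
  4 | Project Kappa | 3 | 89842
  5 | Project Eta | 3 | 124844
SELECT name, salary FROM employees ORDER BY salary ASC LIMIT 4

Execution result:
name | salary
Sam Smith | 74343
Tina Williams | 76975
Ivy Miller | 80542
Bob Williams | 86972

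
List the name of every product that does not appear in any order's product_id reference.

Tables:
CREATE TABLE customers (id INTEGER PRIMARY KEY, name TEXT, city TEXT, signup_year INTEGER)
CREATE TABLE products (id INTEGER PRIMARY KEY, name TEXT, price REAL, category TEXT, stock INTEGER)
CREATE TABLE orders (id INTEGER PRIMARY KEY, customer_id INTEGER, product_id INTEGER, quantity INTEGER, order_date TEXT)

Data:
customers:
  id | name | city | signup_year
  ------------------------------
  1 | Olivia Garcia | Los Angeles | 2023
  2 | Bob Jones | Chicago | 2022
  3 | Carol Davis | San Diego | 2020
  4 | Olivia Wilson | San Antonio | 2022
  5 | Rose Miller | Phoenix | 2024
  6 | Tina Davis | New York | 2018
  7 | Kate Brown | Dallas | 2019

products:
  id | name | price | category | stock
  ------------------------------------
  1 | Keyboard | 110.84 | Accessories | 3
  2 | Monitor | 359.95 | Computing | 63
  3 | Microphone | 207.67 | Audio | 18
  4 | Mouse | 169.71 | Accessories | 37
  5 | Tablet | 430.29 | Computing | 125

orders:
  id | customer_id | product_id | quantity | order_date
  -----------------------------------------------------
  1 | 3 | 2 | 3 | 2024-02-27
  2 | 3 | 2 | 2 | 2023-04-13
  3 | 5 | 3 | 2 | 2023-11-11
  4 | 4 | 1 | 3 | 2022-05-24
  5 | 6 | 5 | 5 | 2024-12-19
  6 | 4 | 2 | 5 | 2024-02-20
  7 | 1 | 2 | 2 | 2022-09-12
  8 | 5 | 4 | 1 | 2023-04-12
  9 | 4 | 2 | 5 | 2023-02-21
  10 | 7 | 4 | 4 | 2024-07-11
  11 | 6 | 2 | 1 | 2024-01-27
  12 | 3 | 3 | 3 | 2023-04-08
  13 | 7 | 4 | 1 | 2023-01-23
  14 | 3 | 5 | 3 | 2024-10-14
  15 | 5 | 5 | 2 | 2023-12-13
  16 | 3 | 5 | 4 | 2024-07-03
SELECT p.name FROM products p LEFT JOIN orders c ON c.product_id = p.id WHERE c.id IS NULL

Execution result:
(no rows)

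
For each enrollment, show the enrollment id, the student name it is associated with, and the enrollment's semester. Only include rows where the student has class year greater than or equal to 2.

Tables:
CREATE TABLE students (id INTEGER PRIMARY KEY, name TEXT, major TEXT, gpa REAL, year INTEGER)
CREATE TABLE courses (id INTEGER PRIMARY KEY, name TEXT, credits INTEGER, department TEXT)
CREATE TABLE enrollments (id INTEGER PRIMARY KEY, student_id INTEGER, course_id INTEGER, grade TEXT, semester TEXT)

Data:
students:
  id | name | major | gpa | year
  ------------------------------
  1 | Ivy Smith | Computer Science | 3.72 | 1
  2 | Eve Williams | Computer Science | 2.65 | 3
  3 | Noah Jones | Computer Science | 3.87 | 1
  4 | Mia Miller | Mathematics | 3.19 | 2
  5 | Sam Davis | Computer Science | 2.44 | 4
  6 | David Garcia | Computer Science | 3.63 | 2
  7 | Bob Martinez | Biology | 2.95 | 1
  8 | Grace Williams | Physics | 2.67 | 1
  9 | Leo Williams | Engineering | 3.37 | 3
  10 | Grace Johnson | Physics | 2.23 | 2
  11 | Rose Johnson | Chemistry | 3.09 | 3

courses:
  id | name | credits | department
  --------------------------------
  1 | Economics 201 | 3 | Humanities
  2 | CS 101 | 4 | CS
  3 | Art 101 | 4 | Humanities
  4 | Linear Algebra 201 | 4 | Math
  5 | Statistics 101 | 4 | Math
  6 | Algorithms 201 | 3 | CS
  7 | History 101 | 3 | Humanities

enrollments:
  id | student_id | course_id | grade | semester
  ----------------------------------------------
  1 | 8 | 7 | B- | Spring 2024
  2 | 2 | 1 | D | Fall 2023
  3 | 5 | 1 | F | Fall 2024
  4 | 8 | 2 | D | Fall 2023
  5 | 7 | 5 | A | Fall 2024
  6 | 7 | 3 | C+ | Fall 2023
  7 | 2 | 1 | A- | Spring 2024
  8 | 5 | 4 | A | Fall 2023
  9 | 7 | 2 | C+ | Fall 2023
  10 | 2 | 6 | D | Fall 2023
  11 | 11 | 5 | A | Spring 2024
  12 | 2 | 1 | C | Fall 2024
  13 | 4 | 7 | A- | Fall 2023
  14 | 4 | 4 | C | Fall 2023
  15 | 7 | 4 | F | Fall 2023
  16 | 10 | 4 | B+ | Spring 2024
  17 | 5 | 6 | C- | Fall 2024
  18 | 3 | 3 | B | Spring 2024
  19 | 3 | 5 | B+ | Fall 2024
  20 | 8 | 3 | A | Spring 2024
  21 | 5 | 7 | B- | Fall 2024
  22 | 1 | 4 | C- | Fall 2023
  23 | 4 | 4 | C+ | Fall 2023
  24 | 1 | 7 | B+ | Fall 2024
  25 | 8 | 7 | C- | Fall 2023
SELECT c.id, p.name AS student, c.semester FROM enrollments c JOIN students p ON c.student_id = p.id WHERE p.year >= 2

Execution result:
id | student | semester
2 | Eve Williams | Fall 2023
3 | Sam Davis | Fall 2024
7 | Eve Williams | Spring 2024
8 | Sam Davis | Fall 2023
10 | Eve Williams | Fall 2023
11 | Rose Johnson | Spring 2024
12 | Eve Williams | Fall 2024
13 | Mia Miller | Fall 2023
14 | Mia Miller | Fall 2023
16 | Grace Johnson | Spring 2024
17 | Sam Davis | Fall 2024
21 | Sam Davis | Fall 2024
23 | Mia Miller | Fall 2023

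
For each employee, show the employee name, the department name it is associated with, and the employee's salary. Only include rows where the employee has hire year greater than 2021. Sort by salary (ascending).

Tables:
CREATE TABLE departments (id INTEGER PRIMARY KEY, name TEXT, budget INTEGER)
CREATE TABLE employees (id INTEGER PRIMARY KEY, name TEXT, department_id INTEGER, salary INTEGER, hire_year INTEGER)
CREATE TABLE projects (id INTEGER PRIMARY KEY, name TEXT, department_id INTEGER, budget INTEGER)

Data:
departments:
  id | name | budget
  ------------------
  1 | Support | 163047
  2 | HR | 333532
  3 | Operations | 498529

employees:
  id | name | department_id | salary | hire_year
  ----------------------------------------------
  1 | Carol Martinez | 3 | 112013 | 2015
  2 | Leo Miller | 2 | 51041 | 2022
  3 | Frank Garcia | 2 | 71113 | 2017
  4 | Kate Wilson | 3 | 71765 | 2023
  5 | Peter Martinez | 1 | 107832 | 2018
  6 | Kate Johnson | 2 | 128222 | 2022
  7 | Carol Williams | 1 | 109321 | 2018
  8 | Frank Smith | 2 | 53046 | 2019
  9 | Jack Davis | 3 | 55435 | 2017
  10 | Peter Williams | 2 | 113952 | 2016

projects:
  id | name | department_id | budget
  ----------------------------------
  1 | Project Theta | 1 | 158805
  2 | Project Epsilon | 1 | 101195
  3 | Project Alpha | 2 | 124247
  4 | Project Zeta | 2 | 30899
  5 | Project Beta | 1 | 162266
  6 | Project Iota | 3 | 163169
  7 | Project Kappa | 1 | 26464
SELECT c.name, p.name AS department, c.salary FROM employees c JOIN departments p ON c.department_id = p.id WHERE c.hire_year > 2021 ORDER BY c.salary ASC

Execution result:
name | department | salary
Leo Miller | HR | 51041
Kate Wilson | Operations | 71765
Kate Johnson | HR | 128222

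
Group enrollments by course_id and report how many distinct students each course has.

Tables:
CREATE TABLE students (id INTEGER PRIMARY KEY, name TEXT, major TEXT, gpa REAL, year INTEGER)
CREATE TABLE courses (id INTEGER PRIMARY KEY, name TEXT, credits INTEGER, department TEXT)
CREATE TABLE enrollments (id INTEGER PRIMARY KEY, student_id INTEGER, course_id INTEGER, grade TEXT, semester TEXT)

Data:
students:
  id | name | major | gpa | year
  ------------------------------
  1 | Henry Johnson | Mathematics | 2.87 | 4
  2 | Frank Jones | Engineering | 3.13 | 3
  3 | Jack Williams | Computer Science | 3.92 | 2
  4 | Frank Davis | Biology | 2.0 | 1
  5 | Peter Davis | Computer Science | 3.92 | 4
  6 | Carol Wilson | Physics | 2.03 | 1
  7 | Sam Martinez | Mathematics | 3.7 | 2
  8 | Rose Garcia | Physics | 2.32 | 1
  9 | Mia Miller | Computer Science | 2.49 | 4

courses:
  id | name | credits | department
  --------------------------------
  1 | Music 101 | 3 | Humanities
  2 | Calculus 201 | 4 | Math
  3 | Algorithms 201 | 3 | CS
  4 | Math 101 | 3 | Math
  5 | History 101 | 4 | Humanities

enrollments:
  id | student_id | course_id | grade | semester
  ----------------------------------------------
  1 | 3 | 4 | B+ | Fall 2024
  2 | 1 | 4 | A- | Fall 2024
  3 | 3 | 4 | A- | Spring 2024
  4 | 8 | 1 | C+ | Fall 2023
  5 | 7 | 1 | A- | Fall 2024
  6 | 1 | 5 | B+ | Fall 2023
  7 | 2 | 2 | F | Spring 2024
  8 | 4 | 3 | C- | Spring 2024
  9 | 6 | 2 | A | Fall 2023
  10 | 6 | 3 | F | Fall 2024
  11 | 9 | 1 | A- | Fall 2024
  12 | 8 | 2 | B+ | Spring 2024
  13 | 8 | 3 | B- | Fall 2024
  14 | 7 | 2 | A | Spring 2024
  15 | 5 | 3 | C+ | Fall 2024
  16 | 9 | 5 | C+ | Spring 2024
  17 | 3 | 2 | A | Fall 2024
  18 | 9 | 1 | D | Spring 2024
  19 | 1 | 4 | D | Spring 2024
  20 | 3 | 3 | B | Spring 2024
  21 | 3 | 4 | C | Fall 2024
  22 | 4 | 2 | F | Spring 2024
SELECT course_id, COUNT(DISTINCT student_id) AS distinct_student_count FROM enrollments GROUP BY course_id

Execution result:
course_id | distinct_student_count
1 | 3
2 | 6
3 | 5
4 | 2
5 | 2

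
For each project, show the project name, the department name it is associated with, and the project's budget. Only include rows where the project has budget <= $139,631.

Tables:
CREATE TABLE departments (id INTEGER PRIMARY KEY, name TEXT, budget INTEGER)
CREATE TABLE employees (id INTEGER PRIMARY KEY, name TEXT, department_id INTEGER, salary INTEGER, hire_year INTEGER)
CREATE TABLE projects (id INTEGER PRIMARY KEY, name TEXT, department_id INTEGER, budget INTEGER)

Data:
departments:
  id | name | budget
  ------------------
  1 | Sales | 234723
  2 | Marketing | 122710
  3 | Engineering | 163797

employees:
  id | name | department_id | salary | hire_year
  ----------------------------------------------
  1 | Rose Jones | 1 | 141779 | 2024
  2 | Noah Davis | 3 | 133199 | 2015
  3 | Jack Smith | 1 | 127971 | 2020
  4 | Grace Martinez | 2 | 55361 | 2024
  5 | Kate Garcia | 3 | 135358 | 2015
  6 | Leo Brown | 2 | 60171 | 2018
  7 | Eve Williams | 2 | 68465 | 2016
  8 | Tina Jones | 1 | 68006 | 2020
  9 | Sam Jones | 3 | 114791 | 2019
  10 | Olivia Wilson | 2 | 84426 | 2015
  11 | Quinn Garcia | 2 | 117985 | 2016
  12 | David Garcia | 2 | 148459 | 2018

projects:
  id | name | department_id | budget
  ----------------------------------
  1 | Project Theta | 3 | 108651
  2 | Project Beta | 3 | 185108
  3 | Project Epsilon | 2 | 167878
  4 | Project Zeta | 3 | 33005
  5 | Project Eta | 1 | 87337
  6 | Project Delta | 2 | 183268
SELECT c.name, p.name AS department, c.budget FROM projects c JOIN departments p ON c.department_id = p.id WHERE c.budget <= 139631

Execution result:
name | department | budget
Project Theta | Engineering | 108651
Project Zeta | Engineering | 33005
Project Eta | Sales | 87337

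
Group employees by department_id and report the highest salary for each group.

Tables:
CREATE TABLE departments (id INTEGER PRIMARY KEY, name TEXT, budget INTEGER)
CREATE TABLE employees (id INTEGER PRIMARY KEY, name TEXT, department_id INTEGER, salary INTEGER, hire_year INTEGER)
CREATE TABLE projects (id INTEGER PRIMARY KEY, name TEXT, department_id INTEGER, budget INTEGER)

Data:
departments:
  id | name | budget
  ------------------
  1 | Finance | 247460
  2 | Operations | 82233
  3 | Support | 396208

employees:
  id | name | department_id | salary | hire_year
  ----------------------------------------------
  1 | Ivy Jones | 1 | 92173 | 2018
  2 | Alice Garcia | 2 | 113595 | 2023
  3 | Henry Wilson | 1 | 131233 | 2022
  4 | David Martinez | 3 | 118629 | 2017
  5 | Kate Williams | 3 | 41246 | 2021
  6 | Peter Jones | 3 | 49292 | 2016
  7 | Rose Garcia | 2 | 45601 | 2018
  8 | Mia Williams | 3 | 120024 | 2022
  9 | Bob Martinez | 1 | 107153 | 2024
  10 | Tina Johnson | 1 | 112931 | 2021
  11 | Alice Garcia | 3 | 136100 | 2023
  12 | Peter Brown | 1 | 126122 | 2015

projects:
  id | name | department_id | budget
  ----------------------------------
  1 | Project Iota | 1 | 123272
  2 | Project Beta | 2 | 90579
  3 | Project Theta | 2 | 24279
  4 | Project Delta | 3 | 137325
SELECT department_id, MAX(salary) AS max_salary FROM employees GROUP BY department_id

Execution result:
department_id | max_salary
1 | 131233
2 | 113595
3 | 136100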